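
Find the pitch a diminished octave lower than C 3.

The letter stays C (same as the start), shifted an octave down.
A diminished octave is 11 semitones; 11 semitones down from C3 gives C#2.

C-sharp 2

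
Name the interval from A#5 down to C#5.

major sixth

Descending from A#5 to C#5 is the same interval as ascending C#5 to A#5.
C to A spans six letter names (C-D-E-F-G-A): a sixth.
C#5 to A#5 is 9 semitones, matching the major sixth exactly, so the quality is major.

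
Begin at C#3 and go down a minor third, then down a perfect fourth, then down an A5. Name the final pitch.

A1

C#3 down a minor third → A#2 (3 semitones).
A perfect fourth down from A#2 is E#2.
An augmented fifth down from E#2 is A1.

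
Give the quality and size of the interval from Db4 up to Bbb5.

D to B spans six letter names (D-E-F-G-A-B), plus an octave, so the interval is some kind of thirteenth.
A major thirteenth would be 21 semitones, but Db4 to Bbb5 is 20 — one semitone narrower, making it a minor thirteenth.
(Equivalently, a compound minor sixth: a minor sixth plus an octave.)

minor thirteenth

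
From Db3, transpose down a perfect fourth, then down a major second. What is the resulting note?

Gb2

Db3 down a perfect fourth → Ab2 (5 semitones).
Ab2 down a major second → Gb2 (2 semitones).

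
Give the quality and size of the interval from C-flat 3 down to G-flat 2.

perfect fourth

Descending from Cb3 to Gb2 is the same interval as ascending Gb2 to Cb3.
G to C spans four letter names (G-A-B-C) — that makes it a fourth of some quality.
Counting semitones, Gb2→Cb3 is 5, which is the perfect fourth.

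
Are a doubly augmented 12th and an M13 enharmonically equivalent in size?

Yes

A doubly augmented twelfth = 21 semitones = a major thirteenth; enharmonically equal.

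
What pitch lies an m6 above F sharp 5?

D 6

The sixth takes the letter from F up to D.
Moving 8 semitones up from F#5 (the size of a minor sixth) reaches D6.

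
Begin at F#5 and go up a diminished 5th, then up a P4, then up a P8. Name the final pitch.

A diminished fifth up from F#5 is C6.
Up a perfect fourth from C6: F6 (5 semitones up).
F6 up a perfect octave → F7 (12 semitones).

F7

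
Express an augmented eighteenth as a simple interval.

Each octave removed subtracts seven from the number: 18 − 14 = 4.
That makes an augmented eighteenth a compound augmented fourth — 2 octaves plus an augmented fourth.

augmented 4th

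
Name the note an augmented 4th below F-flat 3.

The fourth takes the letter from F down to C.
An augmented fourth spans 6 semitones, so from Fb3 the target pitch is Cbb3.

C-double-flat 3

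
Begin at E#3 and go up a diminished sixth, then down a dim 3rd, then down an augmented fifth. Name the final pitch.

Up a diminished sixth from E#3: C4 (7 semitones up).
Down a diminished third from C4: A#3 (2 semitones down).
An augmented fifth down from A#3 is D3.

D3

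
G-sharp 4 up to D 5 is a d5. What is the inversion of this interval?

The rule of nine gives the new number: 9 − 5 = 4, so a fifth becomes a fourth.
Quality inverts too: diminished becomes augmented. That makes the inversion an augmented fourth.

A4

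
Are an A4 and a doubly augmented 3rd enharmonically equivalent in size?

Yes

Both span 6 semitones: an augmented fourth and a doubly augmented third are the same chromatic distance.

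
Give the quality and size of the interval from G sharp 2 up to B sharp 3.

major tenth

G to B spans three letter names (G-A-B), plus an octave: a tenth.
The major tenth spans 16 semitones, and G#2 to B#3 is exactly 16 semitones — so this is a major tenth.
(Equivalently, a compound major third: a major third plus an octave.)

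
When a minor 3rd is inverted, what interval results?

The rule of nine gives the new number: 9 − 3 = 6, so a third becomes a sixth.
And minor becomes major under inversion, so we get a major sixth.

M6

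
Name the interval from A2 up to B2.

M2

A to B spans two letter names (A-B): a second.
The major second spans 2 semitones, and A2 to B2 is exactly 2 semitones — so this is a major second.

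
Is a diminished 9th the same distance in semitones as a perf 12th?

No

12 semitones (diminished ninth) vs 19 semitones (perfect twelfth): not equal.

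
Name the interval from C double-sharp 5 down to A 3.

A10

Descending from C##5 to A3 is the same interval as ascending A3 to C##5.
A to C spans three letter names (A-B-C), plus an octave — that makes it a tenth of some quality.
A major tenth would be 16 semitones; A3 to C##5 is 17, one semitone wider, so the interval is augmented.
(Equivalently, a compound augmented third: an augmented third plus an octave.)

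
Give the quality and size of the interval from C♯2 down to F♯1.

perfect fifth

Descending from C#2 to F#1 is the same interval as ascending F#1 to C#2.
F to C spans five letter names (F-G-A-B-C): a fifth.
Counting semitones, F#1→C#2 is 7, which is the perfect fifth.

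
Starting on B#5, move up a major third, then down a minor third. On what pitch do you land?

B##5

A major third up from B#5 is D##6.
A minor third down from D##6 is B##5.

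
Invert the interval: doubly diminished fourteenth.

First reduce the compound doubly diminished fourteenth to its simple form, a doubly diminished seventh.
Inverted interval numbers add to nine, so a seventh pairs with a second (7 + 2 = 9).
The quality also flips — doubly diminished becomes doubly augmented — giving a doubly augmented second.

AA2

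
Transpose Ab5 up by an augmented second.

B5

Counting two letter names up from A lands on B.
An augmented second is 3 semitones; 3 semitones up from Ab5 gives B5.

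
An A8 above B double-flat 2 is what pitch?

The letter stays B (same as the start), shifted an octave up.
An augmented octave is 13 semitones; 13 semitones up from Bbb2 gives Bb3.

B flat 3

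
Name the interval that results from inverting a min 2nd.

Inverted interval numbers add to nine, so a second pairs with a seventh (2 + 7 = 9).
The quality also flips — minor becomes major — giving a major seventh.

M7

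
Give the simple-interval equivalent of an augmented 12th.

Take out an octave (7 from the number): 12 − 7 = 5.
So an augmented twelfth is an octave plus an augmented fifth. The quality is unchanged.

A5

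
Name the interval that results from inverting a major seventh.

Interval numbers invert to sum to nine: 7 + 2 = 9, so a seventh inverts to a second.
And major becomes minor under inversion, so we get a minor second.

minor second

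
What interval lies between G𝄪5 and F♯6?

G to F spans seven letter names (G-A-B-C-D-E-F): a seventh.
G##5 to F#6 spans 9 semitones — two semitones narrower than the major seventh (11) — giving a diminished seventh.

diminished seventh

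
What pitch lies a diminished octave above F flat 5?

The letter stays F (same as the start), shifted an octave up.
A diminished octave spans 11 semitones, so from Fb5 the target pitch is Fbb6.

F double-flat 6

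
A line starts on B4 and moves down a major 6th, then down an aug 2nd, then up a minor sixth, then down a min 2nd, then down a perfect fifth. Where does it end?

Cb4

A major sixth down from B4 is D4.
D4 down an augmented second → Cb4 (3 semitones).
Cb4 up a minor sixth → Abb4 (8 semitones).
Abb4 down a minor second → Gb4 (1 semitone).
Down a perfect fifth from Gb4: Cb4 (7 semitones down).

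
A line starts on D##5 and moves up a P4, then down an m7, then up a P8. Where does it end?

A##5

D##5 up a perfect fourth → G##5 (5 semitones).
Down a minor seventh from G##5: A##4 (10 semitones down).
Up a perfect octave from A##4: A##5 (12 semitones up).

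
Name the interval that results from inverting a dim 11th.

First reduce the compound diminished eleventh to its simple form, a diminished fourth.
The rule of nine gives the new number: 9 − 4 = 5, so a fourth becomes a fifth.
Quality inverts too: diminished becomes augmented. That makes the inversion an augmented fifth.

A5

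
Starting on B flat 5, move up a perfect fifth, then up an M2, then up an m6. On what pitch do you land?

E flat 7

A perfect fifth up from Bb5 is F6.
F6 up a major second → G6 (2 semitones).
A minor sixth up from G6 is Eb7.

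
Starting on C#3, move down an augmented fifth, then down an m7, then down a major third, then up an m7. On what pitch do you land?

Down an augmented fifth from C#3: F2 (8 semitones down).
A minor seventh down from F2 is G1.
A major third down from G1 is Eb1.
A minor seventh up from Eb1 is Db2.

Db2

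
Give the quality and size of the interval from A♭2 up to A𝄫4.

A to A is the same letter name, plus 2 octaves, so the interval is some kind of fifteenth.
The perfect fifteenth is 24 semitones; here we have 23, one semitone narrower: diminished.
(Equivalently, a compound diminished octave: a diminished octave plus an octave.)

diminished fifteenth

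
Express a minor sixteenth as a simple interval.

Take out 2 octaves (14 from the number): 16 − 14 = 2.
That makes a minor sixteenth a compound minor second — 2 octaves plus a minor second.

minor second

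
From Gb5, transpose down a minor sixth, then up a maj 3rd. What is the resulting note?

Gb5 down a minor sixth → Bb4 (8 semitones).
Bb4 up a major third → D5 (4 semitones).

D5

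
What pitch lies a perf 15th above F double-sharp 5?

A fifteenth keeps the letter name F, two octaves up from F.
Moving 24 semitones up from F##5 (the size of a perfect fifteenth) reaches F##7.

F double-sharp 7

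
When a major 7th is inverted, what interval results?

Interval numbers invert to sum to nine: 7 + 2 = 9, so a seventh inverts to a second.
And major becomes minor under inversion, so we get a minor second.

minor second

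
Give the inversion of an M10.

First reduce the compound major tenth to its simple form, a major third.
The rule of nine gives the new number: 9 − 3 = 6, so a third becomes a sixth.
Quality inverts too: major becomes minor. That makes the inversion a minor sixth.

m6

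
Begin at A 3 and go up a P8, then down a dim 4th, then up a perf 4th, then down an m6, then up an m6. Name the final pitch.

A perfect octave up from A3 is A4.
A4 down a diminished fourth → E#4 (4 semitones).
E#4 up a perfect fourth → A#4 (5 semitones).
A#4 down a minor sixth → C##4 (8 semitones).
C##4 up a minor sixth → A#4 (8 semitones).

A sharp 4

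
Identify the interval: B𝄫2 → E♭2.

Descending from Bbb2 to Eb2 is the same interval as ascending Eb2 to Bbb2.
E to B spans five letter names (E-F-G-A-B): a fifth.
The perfect fifth is 7 semitones; here we have 6, one semitone narrower: diminished.

diminished fifth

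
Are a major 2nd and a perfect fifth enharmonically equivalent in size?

A major second spans 2 semitones; a perfect fifth spans 7 semitones. They differ by 5.

No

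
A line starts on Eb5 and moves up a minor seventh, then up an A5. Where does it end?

A6

A minor seventh up from Eb5 is Db6.
An augmented fifth up from Db6 is A6.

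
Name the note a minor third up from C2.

Eb2

The third takes the letter from C up to E.
Moving 3 semitones up from C2 (the size of a minor third) reaches Eb2.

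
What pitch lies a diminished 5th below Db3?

Five letter names down from D: G.
A diminished fifth spans 6 semitones, so from Db3 the target pitch is G2.

G2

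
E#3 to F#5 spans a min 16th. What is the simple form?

m2

Take out 2 octaves (14 from the number): 16 − 14 = 2.
So a minor sixteenth is 2 octaves plus a minor second. The quality is unchanged.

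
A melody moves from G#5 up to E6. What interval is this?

minor sixth

G to E spans six letter names (G-A-B-C-D-E): a sixth.
A major sixth would be 9 semitones, but G#5 to E6 is 8 — one semitone narrower, making it a minor sixth.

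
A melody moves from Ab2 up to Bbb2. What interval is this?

A to B spans two letter names (A-B) — that makes it a second of some quality.
At 1 semitone, Ab2→Bbb2 falls one short of a major second: minor.

m2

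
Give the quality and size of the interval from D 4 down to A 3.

Descending from D4 to A3 is the same interval as ascending A3 to D4.
A to D spans four letter names (A-B-C-D), so the interval is some kind of fourth.
Counting semitones, A3→D4 is 5, which is the perfect fourth.

perfect fourth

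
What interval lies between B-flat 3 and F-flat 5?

diminished 12th

B to F spans five letter names (B-C-D-E-F), plus an octave, so the interval is some kind of twelfth.
A perfect twelfth would be 19 semitones; Bb3 to Fb5 is 18, one semitone narrower, so the interval is diminished.
(Equivalently, a compound diminished fifth: a diminished fifth plus an octave.)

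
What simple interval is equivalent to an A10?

augmented 3rd

Subtracting seven from the interval number removes an octave: 10 − 7 = 3.
That makes an augmented tenth a compound augmented third — an octave plus an augmented third.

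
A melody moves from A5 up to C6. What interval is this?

A to C spans three letter names (A-B-C) — that makes it a third of some quality.
At 3 semitones, A5→C6 falls one short of a major third: minor.

m3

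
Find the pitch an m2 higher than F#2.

Counting two letter names up from F lands on G.
A minor second spans 1 semitone, so from F#2 the target pitch is G2.

G2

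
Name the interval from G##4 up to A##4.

M2

G to A spans two letter names (G-A) — that makes it a second of some quality.
G##4 to A##4 is 2 semitones, matching the major second exactly, so the quality is major.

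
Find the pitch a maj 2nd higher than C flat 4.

D flat 4

The second takes the letter from C up to D.
Moving 2 semitones up from Cb4 (the size of a major second) reaches Db4.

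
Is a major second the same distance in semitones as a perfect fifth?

A major second spans 2 semitones; a perfect fifth spans 7 semitones. They differ by 5.

No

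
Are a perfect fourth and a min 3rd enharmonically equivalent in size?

No

5 semitones (perfect fourth) vs 3 semitones (minor third): not equal.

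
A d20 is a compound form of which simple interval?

diminished sixth

Take out 2 octaves (14 from the number): 20 − 14 = 6.
That makes a diminished twentieth a compound diminished sixth — 2 octaves plus a diminished sixth.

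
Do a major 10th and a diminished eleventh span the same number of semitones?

Both span 16 semitones: a major tenth and a diminished eleventh are the same chromatic distance.

Yes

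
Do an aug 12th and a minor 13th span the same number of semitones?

An augmented twelfth = 20 semitones = a minor thirteenth; enharmonically equal.

Yes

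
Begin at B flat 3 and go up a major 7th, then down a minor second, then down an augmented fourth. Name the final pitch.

D 4

A major seventh up from Bb3 is A4.
A4 down a minor second → G#4 (1 semitone).
An augmented fourth down from G#4 is D4.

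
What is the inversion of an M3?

m6

Inverted interval numbers add to nine, so a third pairs with a sixth (3 + 6 = 9).
Quality inverts too: major becomes minor. That makes the inversion a minor sixth.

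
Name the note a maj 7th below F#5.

Counting seven letter names down from F lands on G.
Moving 11 semitones down from F#5 (the size of a major seventh) reaches G4.

G4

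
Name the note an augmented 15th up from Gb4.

G6

A fifteenth keeps the letter name G, two octaves up from G.
Moving 25 semitones up from Gb4 (the size of an augmented fifteenth) reaches G6.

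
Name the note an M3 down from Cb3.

Abb2

The third takes the letter from C down to A.
Moving 4 semitones down from Cb3 (the size of a major third) reaches Abb2.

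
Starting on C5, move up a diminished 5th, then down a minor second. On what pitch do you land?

F5

A diminished fifth up from C5 is Gb5.
A minor second down from Gb5 is F5.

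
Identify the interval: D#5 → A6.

diminished twelfth

D to A spans five letter names (D-E-F-G-A), plus an octave, so the interval is some kind of twelfth.
A perfect twelfth would be 19 semitones; D#5 to A6 is 18, one semitone narrower, so the interval is diminished.
(Equivalently, a compound diminished fifth: a diminished fifth plus an octave.)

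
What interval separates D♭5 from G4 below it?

Descending from Db5 to G4 is the same interval as ascending G4 to Db5.
G to D spans five letter names (G-A-B-C-D) — that makes it a fifth of some quality.
A perfect fifth would be 7 semitones; G4 to Db5 is 6, one semitone narrower, so the interval is diminished.

diminished fifth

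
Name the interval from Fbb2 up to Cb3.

A5

F to C spans five letter names (F-G-A-B-C) — that makes it a fifth of some quality.
The perfect fifth is 7 semitones; here we have 8, one semitone wider: augmented.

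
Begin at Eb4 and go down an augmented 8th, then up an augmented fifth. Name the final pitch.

An augmented octave down from Eb4 is Ebb3.
An augmented fifth up from Ebb3 is Bb3.

Bb3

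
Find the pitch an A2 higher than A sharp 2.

B double-sharp 2

Two letter names up from A: B.
Moving 3 semitones up from A#2 (the size of an augmented second) reaches B##2.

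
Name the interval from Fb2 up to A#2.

F to A spans three letter names (F-G-A) — that makes it a third of some quality.
The major third is 4 semitones; here we have 6, two semitones wider: doubly augmented.

doubly augmented 3rd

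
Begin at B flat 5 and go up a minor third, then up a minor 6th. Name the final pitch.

A minor third up from Bb5 is Db6.
A minor sixth up from Db6 is Bbb6.

B double-flat 6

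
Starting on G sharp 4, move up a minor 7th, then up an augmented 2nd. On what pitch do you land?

G double-sharp 5

A minor seventh up from G#4 is F#5.
An augmented second up from F#5 is G##5.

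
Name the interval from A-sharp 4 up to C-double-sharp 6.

major 10th

A to C spans three letter names (A-B-C), plus an octave: a tenth.
A#4 to C##6 is 16 semitones, matching the major tenth exactly, so the quality is major.
(Equivalently, a compound major third: a major third plus an octave.)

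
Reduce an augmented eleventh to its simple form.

A4

Take out an octave (7 from the number): 11 − 7 = 4.
That makes an augmented eleventh a compound augmented fourth — an octave plus an augmented fourth.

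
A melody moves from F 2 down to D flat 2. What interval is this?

major 3rd

Descending from F2 to Db2 is the same interval as ascending Db2 to F2.
D to F spans three letter names (D-E-F) — that makes it a third of some quality.
Counting semitones, Db2→F2 is 4, which is the major third.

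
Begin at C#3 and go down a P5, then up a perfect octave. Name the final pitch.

F#3

Down a perfect fifth from C#3: F#2 (7 semitones down).
A perfect octave up from F#2 is F#3.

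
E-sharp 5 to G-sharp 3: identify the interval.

major thirteenth

Descending from E#5 to G#3 is the same interval as ascending G#3 to E#5.
G to E spans six letter names (G-A-B-C-D-E), plus an octave: a thirteenth.
Counting semitones, G#3→E#5 is 21, which is the major thirteenth.
(Equivalently, a compound major sixth: a major sixth plus an octave.)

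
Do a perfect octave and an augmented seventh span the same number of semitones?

Yes

A perfect octave = 12 semitones = an augmented seventh; enharmonically equal.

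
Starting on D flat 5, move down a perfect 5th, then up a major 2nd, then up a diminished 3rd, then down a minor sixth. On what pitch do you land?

Down a perfect fifth from Db5: Gb4 (7 semitones down).
A major second up from Gb4 is Ab4.
A diminished third up from Ab4 is Cbb5.
A minor sixth down from Cbb5 is Ebb4.

E double-flat 4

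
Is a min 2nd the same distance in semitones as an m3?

No

1 semitone (minor second) vs 3 semitones (minor third): not equal.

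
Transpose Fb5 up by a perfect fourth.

The fourth takes the letter from F up to B.
Moving 5 semitones up from Fb5 (the size of a perfect fourth) reaches Bbb5.

Bbb5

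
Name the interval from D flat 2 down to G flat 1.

P5

Descending from Db2 to Gb1 is the same interval as ascending Gb1 to Db2.
G to D spans five letter names (G-A-B-C-D), so the interval is some kind of fifth.
Counting semitones, Gb1→Db2 is 7, which is the perfect fifth.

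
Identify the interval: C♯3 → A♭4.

C to A spans six letter names (C-D-E-F-G-A), plus an octave — that makes it a thirteenth of some quality.
The major thirteenth is 21 semitones; here we have 19, two semitones narrower: diminished.
(Equivalently, a compound diminished sixth: a diminished sixth plus an octave.)

diminished 13th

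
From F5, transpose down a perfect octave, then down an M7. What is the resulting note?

F5 down a perfect octave → F4 (12 semitones).
F4 down a major seventh → Gb3 (11 semitones).

Gb3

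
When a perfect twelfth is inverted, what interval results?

First reduce the compound perfect twelfth to its simple form, a perfect fifth.
Inverted interval numbers add to nine, so a fifth pairs with a fourth (5 + 4 = 9).
And perfect stays perfect under inversion, so we get a perfect fourth.

perfect 4th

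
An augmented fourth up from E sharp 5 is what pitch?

A double-sharp 5

Four letter names up from E: A.
Moving 6 semitones up from E#5 (the size of an augmented fourth) reaches A##5.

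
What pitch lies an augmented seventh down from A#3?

Bb2

The seventh takes the letter from A down to B.
An augmented seventh is 12 semitones; 12 semitones down from A#3 gives Bb2.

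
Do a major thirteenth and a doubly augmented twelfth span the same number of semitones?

Yes

A major thirteenth spans 21 semitones, and a doubly augmented twelfth also spans 21 semitones — they're enharmonic.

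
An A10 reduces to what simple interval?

Subtracting seven from the interval number removes an octave: 10 − 7 = 3.
That makes an augmented tenth a compound augmented third — an octave plus an augmented third.

augmented 3rd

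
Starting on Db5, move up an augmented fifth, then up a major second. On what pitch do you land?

Db5 up an augmented fifth → A5 (8 semitones).
A5 up a major second → B5 (2 semitones).

B5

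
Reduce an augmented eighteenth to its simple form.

Each octave removed subtracts seven from the number: 18 − 14 = 4.
So an augmented eighteenth is 2 octaves plus an augmented fourth. The quality is unchanged.

augmented fourth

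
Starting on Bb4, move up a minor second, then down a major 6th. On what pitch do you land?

Ebb4

A minor second up from Bb4 is Cb5.
A major sixth down from Cb5 is Ebb4.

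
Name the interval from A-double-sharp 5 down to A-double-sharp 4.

Descending from A##5 to A##4 is the same interval as ascending A##4 to A##5.
A to A is the same letter name, plus an octave — that makes it an octave of some quality.
The perfect octave spans 12 semitones, and A##4 to A##5 is exactly 12 semitones — so this is a perfect octave.

perfect octave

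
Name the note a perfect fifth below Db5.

Five letter names down from D: G.
A perfect fifth spans 7 semitones, so from Db5 the target pitch is Gb4.

Gb4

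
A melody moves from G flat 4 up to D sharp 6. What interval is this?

doubly augmented 12th

G to D spans five letter names (G-A-B-C-D), plus an octave — that makes it a twelfth of some quality.
The perfect twelfth is 19 semitones; here we have 21, two semitones wider: doubly augmented.
(Equivalently, a compound doubly augmented fifth: a doubly augmented fifth plus an octave.)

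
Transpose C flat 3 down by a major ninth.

Two letters down from C (plus an octave) reaches B.
A major ninth spans 14 semitones, so from Cb3 the target pitch is Bbb1.

B double-flat 1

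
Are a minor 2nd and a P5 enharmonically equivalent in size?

1 semitone (minor second) vs 7 semitones (perfect fifth): not equal.

No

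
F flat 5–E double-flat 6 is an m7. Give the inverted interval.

major second

Interval numbers invert to sum to nine: 7 + 2 = 9, so a seventh inverts to a second.
And minor becomes major under inversion, so we get a major second.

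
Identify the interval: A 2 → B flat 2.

A to B spans two letter names (A-B) — that makes it a second of some quality.
A major second would be 2 semitones, but A2 to Bb2 is 1 — one semitone narrower, making it a minor second.

minor second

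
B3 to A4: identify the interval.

B to A spans seven letter names (B-C-D-E-F-G-A), so the interval is some kind of seventh.
B3 to A4 is 10 semitones, a half step short of the major seventh (11), so this is minor.

minor seventh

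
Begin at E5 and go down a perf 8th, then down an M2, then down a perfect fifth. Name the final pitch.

G3

E5 down a perfect octave → E4 (12 semitones).
Down a major second from E4: D4 (2 semitones down).
A perfect fifth down from D4 is G3.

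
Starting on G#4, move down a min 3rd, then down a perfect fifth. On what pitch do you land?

A#3

A minor third down from G#4 is E#4.
E#4 down a perfect fifth → A#3 (7 semitones).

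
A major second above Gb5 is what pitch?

Counting two letter names up from G lands on A.
A major second spans 2 semitones, so from Gb5 the target pitch is Ab5.

Ab5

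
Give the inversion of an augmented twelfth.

First reduce the compound augmented twelfth to its simple form, an augmented fifth.
Interval numbers invert to sum to nine: 5 + 4 = 9, so a fifth inverts to a fourth.
Quality inverts too: augmented becomes diminished. That makes the inversion a diminished fourth.

diminished 4th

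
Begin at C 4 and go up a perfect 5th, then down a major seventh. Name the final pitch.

Up a perfect fifth from C4: G4 (7 semitones up).
A major seventh down from G4 is Ab3.

A flat 3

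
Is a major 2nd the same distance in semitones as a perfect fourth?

A major second spans 2 semitones; a perfect fourth spans 5 semitones. They differ by 3.

No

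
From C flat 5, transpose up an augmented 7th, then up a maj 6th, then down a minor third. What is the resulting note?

Up an augmented seventh from Cb5: B5 (12 semitones up).
B5 up a major sixth → G#6 (9 semitones).
G#6 down a minor third → E#6 (3 semitones).

E sharp 6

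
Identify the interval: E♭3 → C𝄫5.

d13

E to C spans six letter names (E-F-G-A-B-C), plus an octave — that makes it a thirteenth of some quality.
Eb3 to Cbb5 spans 19 semitones — two semitones narrower than the major thirteenth (21) — giving a diminished thirteenth.
(Equivalently, a compound diminished sixth: a diminished sixth plus an octave.)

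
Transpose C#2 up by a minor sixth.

The sixth takes the letter from C up to A.
A minor sixth is 8 semitones; 8 semitones up from C#2 gives A2.

A2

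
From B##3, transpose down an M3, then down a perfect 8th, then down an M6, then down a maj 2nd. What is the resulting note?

A#1

B##3 down a major third → G##3 (4 semitones).
A perfect octave down from G##3 is G##2.
A major sixth down from G##2 is B#1.
B#1 down a major second → A#1 (2 semitones).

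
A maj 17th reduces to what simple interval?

M3

Subtracting seven from the interval number removes an octave: 17 − 14 = 3.
That makes a major seventeenth a compound major third — 2 octaves plus a major third.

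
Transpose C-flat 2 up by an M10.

E-flat 3

Three letters up from C (plus an octave) reaches E.
Moving 16 semitones up from Cb2 (the size of a major tenth) reaches Eb3.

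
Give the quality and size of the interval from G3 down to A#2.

diminished 7th

Descending from G3 to A#2 is the same interval as ascending A#2 to G3.
A to G spans seven letter names (A-B-C-D-E-F-G): a seventh.
The major seventh is 11 semitones; here we have 9, two semitones narrower: diminished.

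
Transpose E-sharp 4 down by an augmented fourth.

The fourth takes the letter from E down to B.
An augmented fourth is 6 semitones; 6 semitones down from E#4 gives B3.

B 3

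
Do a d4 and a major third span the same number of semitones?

Yes

Both span 4 semitones: a diminished fourth and a major third are the same chromatic distance.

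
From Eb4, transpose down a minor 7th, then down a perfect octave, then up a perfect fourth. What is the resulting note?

Bb2

A minor seventh down from Eb4 is F3.
F3 down a perfect octave → F2 (12 semitones).
A perfect fourth up from F2 is Bb2.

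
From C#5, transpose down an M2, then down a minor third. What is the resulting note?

G#4

A major second down from C#5 is B4.
A minor third down from B4 is G#4.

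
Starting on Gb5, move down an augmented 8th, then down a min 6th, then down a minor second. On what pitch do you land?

Down an augmented octave from Gb5: Gbb4 (13 semitones down).
Gbb4 down a minor sixth → Bbb3 (8 semitones).
Bbb3 down a minor second → Ab3 (1 semitone).

Ab3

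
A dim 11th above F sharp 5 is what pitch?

B flat 6

The eleventh's letter: F up four letter names plus an octave → B.
A diminished eleventh is 16 semitones; 16 semitones up from F#5 gives Bb6.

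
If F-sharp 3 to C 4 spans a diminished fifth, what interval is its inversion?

Inverted interval numbers add to nine, so a fifth pairs with a fourth (5 + 4 = 9).
The quality also flips — diminished becomes augmented — giving an augmented fourth.

augmented fourth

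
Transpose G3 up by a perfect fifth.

The fifth takes the letter from G up to D.
A perfect fifth is 7 semitones; 7 semitones up from G3 gives D4.

D4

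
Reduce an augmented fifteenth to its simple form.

Subtracting seven from the interval number removes an octave: 15 − 7 = 8.
Quality carries through unchanged, so the simple form is an augmented octave.

augmented octave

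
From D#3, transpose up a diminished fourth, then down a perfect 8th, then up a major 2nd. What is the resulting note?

A2

Up a diminished fourth from D#3: G3 (4 semitones up).
A perfect octave down from G3 is G2.
A major second up from G2 is A2.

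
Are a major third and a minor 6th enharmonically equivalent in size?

A major third is 4 semitones but a minor sixth is 8 semitones — different sizes.

No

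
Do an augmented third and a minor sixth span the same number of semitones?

No

An augmented third spans 5 semitones; a minor sixth spans 8 semitones. They differ by 3.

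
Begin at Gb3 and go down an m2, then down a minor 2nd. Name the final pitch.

A minor second down from Gb3 is F3.
Down a minor second from F3: E3 (1 semitone down).

E3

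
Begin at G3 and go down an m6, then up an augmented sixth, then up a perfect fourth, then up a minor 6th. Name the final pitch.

A minor sixth down from G3 is B2.
B2 up an augmented sixth → G##3 (10 semitones).
G##3 up a perfect fourth → C##4 (5 semitones).
C##4 up a minor sixth → A#4 (8 semitones).

A#4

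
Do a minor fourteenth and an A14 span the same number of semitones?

No

A minor fourteenth spans 22 semitones; an augmented fourteenth spans 24 semitones. They differ by 2.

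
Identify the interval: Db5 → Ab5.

P5

D to A spans five letter names (D-E-F-G-A) — that makes it a fifth of some quality.
The perfect fifth spans 7 semitones, and Db5 to Ab5 is exactly 7 semitones — so this is a perfect fifth.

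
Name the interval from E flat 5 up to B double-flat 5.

E to B spans five letter names (E-F-G-A-B) — that makes it a fifth of some quality.
The perfect fifth is 7 semitones; here we have 6, one semitone narrower: diminished.

diminished fifth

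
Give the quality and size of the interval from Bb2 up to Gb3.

B to G spans six letter names (B-C-D-E-F-G), so the interval is some kind of sixth.
Bb2 to Gb3 is 8 semitones, a half step short of the major sixth (9), so this is minor.

minor sixth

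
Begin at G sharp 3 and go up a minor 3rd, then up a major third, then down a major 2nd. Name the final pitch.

C sharp 4

Up a minor third from G#3: B3 (3 semitones up).
Up a major third from B3: D#4 (4 semitones up).
A major second down from D#4 is C#4.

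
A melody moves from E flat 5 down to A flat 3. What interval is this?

perfect twelfth

Descending from Eb5 to Ab3 is the same interval as ascending Ab3 to Eb5.
A to E spans five letter names (A-B-C-D-E), plus an octave, so the interval is some kind of twelfth.
Ab3 to Eb5 is 19 semitones, matching the perfect twelfth exactly, so the quality is perfect.
(Equivalently, a compound perfect fifth: a perfect fifth plus an octave.)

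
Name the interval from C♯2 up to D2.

minor 2nd

C to D spans two letter names (C-D): a second.
A major second would be 2 semitones, but C#2 to D2 is 1 — one semitone narrower, making it a minor second.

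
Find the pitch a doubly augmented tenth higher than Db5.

F##6

The tenth's letter: D up three letter names plus an octave → F.
A doubly augmented tenth spans 18 semitones, so from Db5 the target pitch is F##6.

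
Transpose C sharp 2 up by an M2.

The second takes the letter from C up to D.
Moving 2 semitones up from C#2 (the size of a major second) reaches D#2.

D sharp 2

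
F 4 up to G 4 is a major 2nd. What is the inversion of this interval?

Interval numbers invert to sum to nine: 2 + 7 = 9, so a second inverts to a seventh.
Quality inverts too: major becomes minor. That makes the inversion a minor seventh.

minor 7th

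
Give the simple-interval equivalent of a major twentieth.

Take out 2 octaves (14 from the number): 20 − 14 = 6.
That makes a major twentieth a compound major sixth — 2 octaves plus a major sixth.

M6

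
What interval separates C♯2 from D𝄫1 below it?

Descending from C#2 to Dbb1 is the same interval as ascending Dbb1 to C#2.
D to C spans seven letter names (D-E-F-G-A-B-C), so the interval is some kind of seventh.
A major seventh would be 11 semitones; Dbb1 to C#2 is 13, two semitones wider, so the interval is doubly augmented.

doubly augmented 7th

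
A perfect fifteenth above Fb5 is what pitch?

A fifteenth keeps the letter name F, two octaves up from F.
A perfect fifteenth is 24 semitones; 24 semitones up from Fb5 gives Fb7.

Fb7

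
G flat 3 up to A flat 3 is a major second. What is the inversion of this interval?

Inverted interval numbers add to nine, so a second pairs with a seventh (2 + 7 = 9).
The quality also flips — major becomes minor — giving a minor seventh.

minor seventh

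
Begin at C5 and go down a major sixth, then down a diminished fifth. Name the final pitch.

A3

C5 down a major sixth → Eb4 (9 semitones).
A diminished fifth down from Eb4 is A3.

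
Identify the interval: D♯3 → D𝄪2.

Descending from D#3 to D##2 is the same interval as ascending D##2 to D#3.
D to D is the same letter name, plus an octave: an octave.
The perfect octave is 12 semitones; here we have 11, one semitone narrower: diminished.

d8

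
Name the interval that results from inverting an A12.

First reduce the compound augmented twelfth to its simple form, an augmented fifth.
Inverted interval numbers add to nine, so a fifth pairs with a fourth (5 + 4 = 9).
And augmented becomes diminished under inversion, so we get a diminished fourth.

diminished 4th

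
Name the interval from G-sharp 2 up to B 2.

G to B spans three letter names (G-A-B) — that makes it a third of some quality.
G#2 to B2 is 3 semitones, a half step short of the major third (4), so this is minor.

minor third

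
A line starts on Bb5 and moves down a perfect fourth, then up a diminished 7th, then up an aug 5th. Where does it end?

Bb6

Bb5 down a perfect fourth → F5 (5 semitones).
A diminished seventh up from F5 is Ebb6.
Up an augmented fifth from Ebb6: Bb6 (8 semitones up).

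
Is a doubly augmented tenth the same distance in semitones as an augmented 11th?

Both span 18 semitones: a doubly augmented tenth and an augmented eleventh are the same chromatic distance.

Yes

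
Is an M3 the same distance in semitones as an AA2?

Yes

A major third = 4 semitones = a doubly augmented second; enharmonically equal.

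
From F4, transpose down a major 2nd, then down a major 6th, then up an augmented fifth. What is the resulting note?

D4

A major second down from F4 is Eb4.
Eb4 down a major sixth → Gb3 (9 semitones).
Gb3 up an augmented fifth → D4 (8 semitones).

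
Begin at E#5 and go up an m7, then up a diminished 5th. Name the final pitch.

Up a minor seventh from E#5: D#6 (10 semitones up).
D#6 up a diminished fifth → A6 (6 semitones).

A6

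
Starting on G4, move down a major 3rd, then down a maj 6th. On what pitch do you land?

G4 down a major third → Eb4 (4 semitones).
Eb4 down a major sixth → Gb3 (9 semitones).

Gb3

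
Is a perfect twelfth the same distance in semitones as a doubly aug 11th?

Yes

A perfect twelfth = 19 semitones = a doubly augmented eleventh; enharmonically equal.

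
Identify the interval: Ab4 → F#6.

A13

A to F spans six letter names (A-B-C-D-E-F), plus an octave — that makes it a thirteenth of some quality.
Ab4 to F#6 spans 22 semitones — one semitone wider than the major thirteenth (21) — giving an augmented thirteenth.
(Equivalently, a compound augmented sixth: an augmented sixth plus an octave.)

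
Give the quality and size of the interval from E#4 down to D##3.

Descending from E#4 to D##3 is the same interval as ascending D##3 to E#4.
D to E spans two letter names (D-E), plus an octave, so the interval is some kind of ninth.
D##3 to E#4 is 13 semitones, a half step short of the major ninth (14), so this is minor.
(Equivalently, a compound minor second: a minor second plus an octave.)

minor ninth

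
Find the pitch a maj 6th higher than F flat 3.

The sixth takes the letter from F up to D.
A major sixth spans 9 semitones, so from Fb3 the target pitch is Db4.

D flat 4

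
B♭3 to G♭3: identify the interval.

Descending from Bb3 to Gb3 is the same interval as ascending Gb3 to Bb3.
G to B spans three letter names (G-A-B) — that makes it a third of some quality.
The major third spans 4 semitones, and Gb3 to Bb3 is exactly 4 semitones — so this is a major third.

major third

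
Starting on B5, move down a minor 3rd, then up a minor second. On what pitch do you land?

B5 down a minor third → G#5 (3 semitones).
A minor second up from G#5 is A5.

A5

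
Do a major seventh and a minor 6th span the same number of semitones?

A major seventh is 11 semitones but a minor sixth is 8 semitones — different sizes.

No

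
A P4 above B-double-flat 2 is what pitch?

The fourth takes the letter from B up to E.
Moving 5 semitones up from Bbb2 (the size of a perfect fourth) reaches Ebb3.

E-double-flat 3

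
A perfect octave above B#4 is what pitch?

B#5

The letter stays B (same as the start), shifted an octave up.
A perfect octave spans 12 semitones, so from B#4 the target pitch is B#5.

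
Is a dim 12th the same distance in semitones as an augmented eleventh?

A diminished twelfth spans 18 semitones, and an augmented eleventh also spans 18 semitones — they're enharmonic.

Yes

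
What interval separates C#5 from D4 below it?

Descending from C#5 to D4 is the same interval as ascending D4 to C#5.
D to C spans seven letter names (D-E-F-G-A-B-C) — that makes it a seventh of some quality.
D4 to C#5 is 11 semitones, matching the major seventh exactly, so the quality is major.

M7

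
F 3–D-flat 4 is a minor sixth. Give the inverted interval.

major third

Interval numbers invert to sum to nine: 6 + 3 = 9, so a sixth inverts to a third.
The quality also flips — minor becomes major — giving a major third.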